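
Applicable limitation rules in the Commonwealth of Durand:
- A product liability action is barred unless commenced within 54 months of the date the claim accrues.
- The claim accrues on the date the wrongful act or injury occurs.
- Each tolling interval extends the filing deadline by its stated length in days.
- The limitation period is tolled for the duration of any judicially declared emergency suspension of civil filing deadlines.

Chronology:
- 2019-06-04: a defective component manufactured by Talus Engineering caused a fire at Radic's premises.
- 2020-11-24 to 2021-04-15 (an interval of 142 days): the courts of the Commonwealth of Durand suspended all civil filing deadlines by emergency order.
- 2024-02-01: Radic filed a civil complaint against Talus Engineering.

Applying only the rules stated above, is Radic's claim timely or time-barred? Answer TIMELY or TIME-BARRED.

The claim accrued on 2019-06-04, the date of the act.
54 months from 2019-06-04 is 2023-12-04.
Because the emergency suspension of filing deadlines ran from 2020-11-24 to 2021-04-15, the deadline is extended by 142 days to 2024-04-24.
The 2024-02-01 filing precedes the 2024-04-24 deadline; the claim is timely.

TIMELY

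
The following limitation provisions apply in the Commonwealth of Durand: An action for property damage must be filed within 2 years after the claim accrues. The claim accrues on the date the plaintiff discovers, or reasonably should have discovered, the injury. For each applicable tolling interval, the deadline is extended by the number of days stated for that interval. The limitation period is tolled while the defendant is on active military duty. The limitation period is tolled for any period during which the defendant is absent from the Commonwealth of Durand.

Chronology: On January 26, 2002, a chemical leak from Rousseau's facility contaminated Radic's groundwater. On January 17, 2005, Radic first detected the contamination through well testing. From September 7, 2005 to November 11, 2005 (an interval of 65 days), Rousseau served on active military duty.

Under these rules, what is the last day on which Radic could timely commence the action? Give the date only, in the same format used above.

March 23, 2007

The claim did not accrue until Radic discovered the injury on January 17, 2005; the January 26, 2002 act date does not start the clock under the stated rule.
The untolled deadline — 2 years after January 17, 2005 — is January 17, 2007.
The defendant's active military service from September 7, 2005 to November 11, 2005 tolled the period for 65 days, extending the deadline to March 23, 2007.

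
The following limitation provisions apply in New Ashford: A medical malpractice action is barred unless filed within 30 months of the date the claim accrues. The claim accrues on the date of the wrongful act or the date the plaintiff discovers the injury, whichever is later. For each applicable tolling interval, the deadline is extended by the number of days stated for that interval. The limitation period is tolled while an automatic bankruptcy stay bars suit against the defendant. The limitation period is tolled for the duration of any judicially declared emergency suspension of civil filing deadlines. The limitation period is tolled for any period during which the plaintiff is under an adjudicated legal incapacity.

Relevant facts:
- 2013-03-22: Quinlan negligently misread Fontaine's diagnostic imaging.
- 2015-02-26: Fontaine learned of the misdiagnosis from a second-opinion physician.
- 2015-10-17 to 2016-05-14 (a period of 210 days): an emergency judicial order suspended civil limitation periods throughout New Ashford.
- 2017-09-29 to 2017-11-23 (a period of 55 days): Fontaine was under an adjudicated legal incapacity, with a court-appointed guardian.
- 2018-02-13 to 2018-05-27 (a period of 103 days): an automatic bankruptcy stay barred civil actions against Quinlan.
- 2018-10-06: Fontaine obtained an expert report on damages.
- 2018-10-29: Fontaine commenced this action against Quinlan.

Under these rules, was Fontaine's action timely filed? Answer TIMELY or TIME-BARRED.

TIME-BARRED

Taking the later of the act (2013-03-22) and discovery (2015-02-26), the claim accrued on 2015-02-26.
The untolled deadline — 30 months after 2015-02-26 — is 2017-08-26.
The period was tolled for 210 days by the emergency suspension of filing deadlines (2015-10-17 to 2016-05-14), pushing the deadline to 2018-03-24.
Because the plaintiff's legal incapacity ran from 2017-09-29 to 2017-11-23, the deadline is extended by 55 days to 2018-05-18.
The automatic bankruptcy stay from 2018-02-13 to 2018-05-27 tolled the period for 103 days, extending the deadline to 2018-08-29.
None of the other events listed affects the running of the period under the stated rules.
Filing on 2018-10-29 missed the 2018-08-29 deadline — the action is time-barred.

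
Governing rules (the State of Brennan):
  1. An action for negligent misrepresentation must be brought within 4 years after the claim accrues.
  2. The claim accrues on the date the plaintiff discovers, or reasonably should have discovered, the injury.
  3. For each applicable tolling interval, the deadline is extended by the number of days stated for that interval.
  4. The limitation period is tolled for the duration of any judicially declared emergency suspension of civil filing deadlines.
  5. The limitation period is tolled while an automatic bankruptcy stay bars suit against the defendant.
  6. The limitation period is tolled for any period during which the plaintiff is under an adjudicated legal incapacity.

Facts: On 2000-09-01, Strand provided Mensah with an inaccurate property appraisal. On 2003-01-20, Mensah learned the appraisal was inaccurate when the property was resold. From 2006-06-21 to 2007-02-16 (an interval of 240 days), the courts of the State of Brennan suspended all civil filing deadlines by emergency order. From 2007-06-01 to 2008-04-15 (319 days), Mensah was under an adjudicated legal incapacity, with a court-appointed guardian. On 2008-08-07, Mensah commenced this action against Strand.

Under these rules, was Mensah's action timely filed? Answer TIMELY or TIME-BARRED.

TIME-BARRED

The claim did not accrue until Mensah discovered the injury on 2003-01-20; the 2000-09-01 act date does not start the clock under the stated rule.
4 years from 2003-01-20 is 2007-01-20.
Because the emergency suspension of filing deadlines ran from 2006-06-21 to 2007-02-16, the deadline is extended by 240 days to 2007-09-17.
Because the plaintiff's legal incapacity ran from 2007-06-01 to 2008-04-15, the deadline is extended by 319 days to 2008-08-01.
Mensah filed on 2008-08-07, after the 2008-08-01 deadline, so the action is time-barred.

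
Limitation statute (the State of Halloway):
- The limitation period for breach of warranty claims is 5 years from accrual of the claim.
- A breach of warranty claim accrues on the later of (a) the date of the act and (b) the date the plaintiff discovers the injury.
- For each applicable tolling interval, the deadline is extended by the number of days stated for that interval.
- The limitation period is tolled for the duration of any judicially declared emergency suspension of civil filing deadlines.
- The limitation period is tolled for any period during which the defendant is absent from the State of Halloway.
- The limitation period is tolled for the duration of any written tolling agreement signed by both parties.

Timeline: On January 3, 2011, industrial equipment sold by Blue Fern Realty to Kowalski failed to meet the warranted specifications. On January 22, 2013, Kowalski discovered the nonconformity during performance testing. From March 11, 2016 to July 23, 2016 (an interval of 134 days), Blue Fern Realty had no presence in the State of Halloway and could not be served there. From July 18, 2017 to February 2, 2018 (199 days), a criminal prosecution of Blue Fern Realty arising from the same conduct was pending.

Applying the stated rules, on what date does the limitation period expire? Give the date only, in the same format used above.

Taking the later of the act (January 3, 2011) and discovery (January 22, 2013), the claim accrued on January 22, 2013.
5 years from January 22, 2013 is January 22, 2018.
The period was tolled for 134 days by the defendant's absence from the jurisdiction (March 11, 2016 to July 23, 2016), pushing the deadline to June 5, 2018.
Although a criminal prosecution ran from July 18, 2017 to February 2, 2018, the stated rules do not make that a tolling event, so it is disregarded.

June 5, 2018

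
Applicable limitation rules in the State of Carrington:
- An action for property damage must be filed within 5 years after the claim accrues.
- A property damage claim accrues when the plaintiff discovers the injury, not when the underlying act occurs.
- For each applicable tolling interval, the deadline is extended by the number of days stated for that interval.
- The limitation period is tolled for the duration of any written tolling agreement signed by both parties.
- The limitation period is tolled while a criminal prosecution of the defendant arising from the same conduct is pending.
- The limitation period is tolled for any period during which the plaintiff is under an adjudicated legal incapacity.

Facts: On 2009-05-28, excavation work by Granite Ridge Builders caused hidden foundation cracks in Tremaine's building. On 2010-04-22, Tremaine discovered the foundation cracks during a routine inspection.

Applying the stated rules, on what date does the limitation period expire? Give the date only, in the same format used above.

Under the discovery rule, the claim accrued on 2010-04-22, when Tremaine discovered the injury — not on the 2009-05-28 date of the underlying act.
Adding the 5 years base period to 2010-04-22 gives a deadline of 2015-04-22, before any tolling.

2015-04-22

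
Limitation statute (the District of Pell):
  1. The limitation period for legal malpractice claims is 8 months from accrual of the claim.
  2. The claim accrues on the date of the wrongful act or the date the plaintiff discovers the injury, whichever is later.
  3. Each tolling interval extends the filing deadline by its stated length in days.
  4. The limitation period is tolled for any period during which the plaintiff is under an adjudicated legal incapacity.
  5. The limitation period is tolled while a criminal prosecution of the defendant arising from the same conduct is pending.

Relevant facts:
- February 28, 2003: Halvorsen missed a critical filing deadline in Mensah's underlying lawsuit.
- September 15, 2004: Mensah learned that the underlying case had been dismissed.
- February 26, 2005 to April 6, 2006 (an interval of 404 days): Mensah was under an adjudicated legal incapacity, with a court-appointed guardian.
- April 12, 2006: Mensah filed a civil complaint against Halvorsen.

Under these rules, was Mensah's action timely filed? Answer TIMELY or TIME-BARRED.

Because discovery on September 15, 2004 post-dates the February 28, 2003 act, accrual under the later-of rule falls on September 15, 2004.
8 months from September 15, 2004 is May 15, 2005.
The period was tolled for 404 days by the plaintiff's legal incapacity (February 26, 2005 to April 6, 2006), pushing the deadline to June 23, 2006.
Filing on April 12, 2006 beat the June 23, 2006 deadline — the action is timely.

TIMELY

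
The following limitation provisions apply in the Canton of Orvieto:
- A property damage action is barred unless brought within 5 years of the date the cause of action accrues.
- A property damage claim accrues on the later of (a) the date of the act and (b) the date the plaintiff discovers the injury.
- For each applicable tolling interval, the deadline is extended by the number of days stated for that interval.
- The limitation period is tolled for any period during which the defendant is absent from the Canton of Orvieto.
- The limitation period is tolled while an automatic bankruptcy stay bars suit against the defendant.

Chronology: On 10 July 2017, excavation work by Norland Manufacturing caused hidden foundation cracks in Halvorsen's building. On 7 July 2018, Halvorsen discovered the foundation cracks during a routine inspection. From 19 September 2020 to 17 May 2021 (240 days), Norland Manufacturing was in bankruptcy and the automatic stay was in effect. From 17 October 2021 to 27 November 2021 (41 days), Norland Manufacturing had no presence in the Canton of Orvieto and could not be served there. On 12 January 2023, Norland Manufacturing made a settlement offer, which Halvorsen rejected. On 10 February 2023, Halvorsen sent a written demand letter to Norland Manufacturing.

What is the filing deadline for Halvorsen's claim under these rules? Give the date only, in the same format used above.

Because discovery on 7 July 2018 post-dates the 10 July 2017 act, accrual under the later-of rule falls on 7 July 2018.
The untolled deadline — 5 years after 7 July 2018 — is 7 July 2023.
Because the automatic bankruptcy stay ran from 19 September 2020 to 17 May 2021, the deadline is extended by 240 days to 3 March 2024.
Because the defendant's absence from the jurisdiction ran from 17 October 2021 to 27 November 2021, the deadline is extended by 41 days to 13 April 2024.
None of the other events listed affects the running of the period under the stated rules.

13 April 2024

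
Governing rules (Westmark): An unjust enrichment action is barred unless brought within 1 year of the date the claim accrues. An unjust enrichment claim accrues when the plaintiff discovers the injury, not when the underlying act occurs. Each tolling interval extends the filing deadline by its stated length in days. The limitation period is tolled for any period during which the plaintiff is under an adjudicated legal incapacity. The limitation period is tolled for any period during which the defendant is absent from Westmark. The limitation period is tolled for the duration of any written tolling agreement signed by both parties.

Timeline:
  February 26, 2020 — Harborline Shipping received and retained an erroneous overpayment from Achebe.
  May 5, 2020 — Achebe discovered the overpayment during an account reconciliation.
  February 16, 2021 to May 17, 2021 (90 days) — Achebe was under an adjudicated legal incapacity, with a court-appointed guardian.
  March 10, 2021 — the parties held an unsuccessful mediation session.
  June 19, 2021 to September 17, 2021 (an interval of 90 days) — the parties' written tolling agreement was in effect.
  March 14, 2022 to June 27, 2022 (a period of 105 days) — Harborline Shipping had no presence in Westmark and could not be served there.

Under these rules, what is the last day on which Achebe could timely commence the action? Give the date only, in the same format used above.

Under the discovery rule, the claim accrued on May 5, 2020, when Achebe discovered the injury — not on the February 26, 2020 date of the underlying act.
Adding the 1 year base period to May 5, 2020 gives a deadline of May 5, 2021, before any tolling.
The period was tolled for 90 days by the plaintiff's legal incapacity (February 16, 2021 to May 17, 2021), pushing the deadline to August 3, 2021.
The written tolling agreement from June 19, 2021 to September 17, 2021 tolled the period for 90 days, extending the deadline to November 1, 2021.
The defendant's absence from the jurisdiction from March 14, 2022 to June 27, 2022 began after the period had already run on November 1, 2021, so it has no tolling effect.
None of the other events listed affects the running of the period under the stated rules.

November 1, 2021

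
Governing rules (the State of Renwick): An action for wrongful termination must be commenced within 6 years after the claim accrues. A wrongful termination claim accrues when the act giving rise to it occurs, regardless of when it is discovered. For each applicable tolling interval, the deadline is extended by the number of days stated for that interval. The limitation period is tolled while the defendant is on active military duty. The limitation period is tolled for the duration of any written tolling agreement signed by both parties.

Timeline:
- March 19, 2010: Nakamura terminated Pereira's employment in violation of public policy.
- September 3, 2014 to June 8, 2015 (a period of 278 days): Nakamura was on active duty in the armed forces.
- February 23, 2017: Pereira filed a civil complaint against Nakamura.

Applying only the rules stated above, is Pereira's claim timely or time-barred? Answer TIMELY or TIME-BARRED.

The claim accrued on March 19, 2010, when the wrongful act occurred.
6 years from March 19, 2010 is March 19, 2016.
Because the defendant's active military service ran from September 3, 2014 to June 8, 2015, the deadline is extended by 278 days to December 22, 2016.
Pereira filed on February 23, 2017, after the December 22, 2016 deadline, so the action is time-barred.

TIME-BARRED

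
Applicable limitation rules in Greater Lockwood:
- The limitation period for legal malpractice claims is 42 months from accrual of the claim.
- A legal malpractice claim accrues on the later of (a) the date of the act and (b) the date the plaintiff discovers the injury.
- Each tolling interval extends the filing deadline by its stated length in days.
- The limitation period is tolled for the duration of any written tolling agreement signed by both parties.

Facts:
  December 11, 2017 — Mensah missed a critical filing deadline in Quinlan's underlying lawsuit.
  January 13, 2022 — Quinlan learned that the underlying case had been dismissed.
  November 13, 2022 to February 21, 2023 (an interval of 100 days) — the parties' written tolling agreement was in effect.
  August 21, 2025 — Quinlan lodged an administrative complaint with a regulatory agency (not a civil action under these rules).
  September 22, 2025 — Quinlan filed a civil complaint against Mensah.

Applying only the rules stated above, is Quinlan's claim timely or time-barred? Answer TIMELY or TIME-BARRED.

TIMELY

Because discovery on January 13, 2022 post-dates the December 11, 2017 act, accrual under the later-of rule falls on January 13, 2022.
42 months from January 13, 2022 is July 13, 2025.
The period was tolled for 100 days by the written tolling agreement (November 13, 2022 to February 21, 2023), pushing the deadline to October 21, 2025.
The other events in the timeline have no effect on the limitation period under the stated rules.
Filing on September 22, 2025 beat the October 21, 2025 deadline — the action is timely.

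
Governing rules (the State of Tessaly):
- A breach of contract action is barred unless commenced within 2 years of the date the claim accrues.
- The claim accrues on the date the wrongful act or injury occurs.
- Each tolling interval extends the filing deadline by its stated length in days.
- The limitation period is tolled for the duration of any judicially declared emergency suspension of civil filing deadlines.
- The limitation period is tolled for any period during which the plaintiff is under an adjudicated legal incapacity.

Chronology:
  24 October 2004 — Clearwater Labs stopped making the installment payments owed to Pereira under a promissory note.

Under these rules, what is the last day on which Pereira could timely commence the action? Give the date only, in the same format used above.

24 October 2006

The claim accrued on 24 October 2004, the date of the act.
The untolled deadline — 2 years after 24 October 2004 — is 24 October 2006.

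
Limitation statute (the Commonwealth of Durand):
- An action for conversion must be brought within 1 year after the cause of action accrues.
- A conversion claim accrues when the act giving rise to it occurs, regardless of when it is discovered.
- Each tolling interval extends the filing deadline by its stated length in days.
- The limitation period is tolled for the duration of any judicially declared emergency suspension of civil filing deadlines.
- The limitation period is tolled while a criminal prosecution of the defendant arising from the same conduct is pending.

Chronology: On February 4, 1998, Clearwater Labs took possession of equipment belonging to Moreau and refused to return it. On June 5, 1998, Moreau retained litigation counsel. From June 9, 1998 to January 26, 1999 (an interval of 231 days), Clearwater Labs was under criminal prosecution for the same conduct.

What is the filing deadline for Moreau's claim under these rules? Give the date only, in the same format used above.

September 23, 1999

The limitation period began to run on February 4, 1998.
1 year from February 4, 1998 is February 4, 1999.
The period was tolled for 231 days by the pending criminal prosecution (June 9, 1998 to January 26, 1999), pushing the deadline to September 23, 1999.
The other events in the timeline have no effect on the limitation period under the stated rules.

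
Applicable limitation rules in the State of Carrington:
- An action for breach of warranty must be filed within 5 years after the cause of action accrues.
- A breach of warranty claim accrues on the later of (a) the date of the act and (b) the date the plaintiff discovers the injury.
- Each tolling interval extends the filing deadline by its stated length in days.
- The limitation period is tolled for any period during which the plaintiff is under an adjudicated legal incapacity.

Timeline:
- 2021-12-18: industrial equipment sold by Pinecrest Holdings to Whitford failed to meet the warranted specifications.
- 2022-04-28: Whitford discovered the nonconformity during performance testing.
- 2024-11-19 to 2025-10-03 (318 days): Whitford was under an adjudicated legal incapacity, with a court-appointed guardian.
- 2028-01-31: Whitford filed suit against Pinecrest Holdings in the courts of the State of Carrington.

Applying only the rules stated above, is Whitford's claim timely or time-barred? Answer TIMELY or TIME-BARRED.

The claim accrued on 2022-04-28 — the later of the 2021-12-18 act and the 2022-04-28 discovery.
Adding the 5 years base period to 2022-04-28 gives a deadline of 2027-04-28, before any tolling.
The plaintiff's legal incapacity from 2024-11-19 to 2025-10-03 tolled the period for 318 days, extending the deadline to 2028-03-11.
Filing on 2028-01-31 beat the 2028-03-11 deadline — the action is timely.

TIMELY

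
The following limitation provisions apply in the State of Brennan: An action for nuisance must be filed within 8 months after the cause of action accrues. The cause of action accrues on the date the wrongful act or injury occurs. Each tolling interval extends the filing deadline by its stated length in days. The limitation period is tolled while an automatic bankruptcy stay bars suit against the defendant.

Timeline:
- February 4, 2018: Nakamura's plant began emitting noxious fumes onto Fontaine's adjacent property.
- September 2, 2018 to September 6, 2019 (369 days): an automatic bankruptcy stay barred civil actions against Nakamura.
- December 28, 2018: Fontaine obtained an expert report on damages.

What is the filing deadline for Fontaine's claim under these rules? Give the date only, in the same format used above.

October 8, 2019

The limitation period began to run on February 4, 2018.
8 months from February 4, 2018 is October 4, 2018.
The automatic bankruptcy stay from September 2, 2018 to September 6, 2019 tolled the period for 369 days, extending the deadline to October 8, 2019.
The other events in the timeline have no effect on the limitation period under the stated rules.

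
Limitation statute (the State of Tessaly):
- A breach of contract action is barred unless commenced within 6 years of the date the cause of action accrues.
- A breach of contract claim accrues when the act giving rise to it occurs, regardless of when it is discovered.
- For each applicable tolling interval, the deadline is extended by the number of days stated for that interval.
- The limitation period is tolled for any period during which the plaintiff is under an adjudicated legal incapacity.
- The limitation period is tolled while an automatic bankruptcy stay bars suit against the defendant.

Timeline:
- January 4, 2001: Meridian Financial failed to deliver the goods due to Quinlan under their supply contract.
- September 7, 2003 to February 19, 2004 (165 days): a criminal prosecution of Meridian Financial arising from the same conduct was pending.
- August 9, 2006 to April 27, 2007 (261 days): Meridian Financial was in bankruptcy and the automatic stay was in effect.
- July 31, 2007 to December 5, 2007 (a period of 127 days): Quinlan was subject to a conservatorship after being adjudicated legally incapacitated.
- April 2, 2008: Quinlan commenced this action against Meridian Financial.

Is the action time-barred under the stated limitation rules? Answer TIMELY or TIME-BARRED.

The limitation period began to run on January 4, 2001.
6 years from January 4, 2001 is January 4, 2007.
The automatic bankruptcy stay from August 9, 2006 to April 27, 2007 tolled the period for 261 days, extending the deadline to September 22, 2007.
Because the plaintiff's legal incapacity ran from July 31, 2007 to December 5, 2007, the deadline is extended by 127 days to January 27, 2008.
The pending criminal prosecution from September 7, 2003 to February 19, 2004 does not toll the period, because no stated rule makes a criminal prosecution a tolling event.
Quinlan filed on April 2, 2008, after the January 27, 2008 deadline, so the action is time-barred.

TIME-BARRED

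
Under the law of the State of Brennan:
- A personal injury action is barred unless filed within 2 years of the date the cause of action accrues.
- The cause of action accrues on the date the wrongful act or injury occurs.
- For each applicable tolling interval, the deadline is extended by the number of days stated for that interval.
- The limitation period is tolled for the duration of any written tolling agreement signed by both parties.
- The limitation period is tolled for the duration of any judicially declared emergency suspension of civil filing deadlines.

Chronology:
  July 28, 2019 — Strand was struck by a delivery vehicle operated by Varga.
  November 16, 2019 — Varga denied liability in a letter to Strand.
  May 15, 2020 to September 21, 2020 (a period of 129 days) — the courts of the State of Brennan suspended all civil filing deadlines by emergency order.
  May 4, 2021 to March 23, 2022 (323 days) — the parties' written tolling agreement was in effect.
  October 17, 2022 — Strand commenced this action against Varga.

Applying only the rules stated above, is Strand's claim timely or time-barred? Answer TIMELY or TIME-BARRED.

TIMELY

The limitation period began to run on July 28, 2019.
Adding the 2 years base period to July 28, 2019 gives a deadline of July 28, 2021, before any tolling.
Because the emergency suspension of filing deadlines ran from May 15, 2020 to September 21, 2020, the deadline is extended by 129 days to December 4, 2021.
The period was tolled for 323 days by the written tolling agreement (May 4, 2021 to March 23, 2022), pushing the deadline to October 23, 2022.
The other events in the timeline have no effect on the limitation period under the stated rules.
Strand filed on October 17, 2022, before the October 23, 2022 deadline, so the action is timely.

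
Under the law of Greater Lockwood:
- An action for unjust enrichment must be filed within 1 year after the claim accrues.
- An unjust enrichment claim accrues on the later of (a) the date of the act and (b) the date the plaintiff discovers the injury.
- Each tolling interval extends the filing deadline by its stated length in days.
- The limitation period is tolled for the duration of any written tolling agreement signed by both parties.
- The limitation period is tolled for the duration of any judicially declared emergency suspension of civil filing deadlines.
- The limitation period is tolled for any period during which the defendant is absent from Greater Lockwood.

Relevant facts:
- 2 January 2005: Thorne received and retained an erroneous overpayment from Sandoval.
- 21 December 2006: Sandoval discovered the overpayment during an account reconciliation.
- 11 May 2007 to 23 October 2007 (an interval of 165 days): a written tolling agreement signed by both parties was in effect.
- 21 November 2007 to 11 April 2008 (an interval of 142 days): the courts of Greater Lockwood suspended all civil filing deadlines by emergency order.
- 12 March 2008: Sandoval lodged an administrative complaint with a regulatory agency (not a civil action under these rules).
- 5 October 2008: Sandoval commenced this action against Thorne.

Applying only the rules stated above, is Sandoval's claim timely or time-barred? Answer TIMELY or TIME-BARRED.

Because discovery on 21 December 2006 post-dates the 2 January 2005 act, accrual under the later-of rule falls on 21 December 2006.
Adding the 1 year base period to 21 December 2006 gives a deadline of 21 December 2007, before any tolling.
Because the written tolling agreement ran from 11 May 2007 to 23 October 2007, the deadline is extended by 165 days to 3 June 2008.
The emergency suspension of filing deadlines from 21 November 2007 to 11 April 2008 tolled the period for 142 days, extending the deadline to 23 October 2008.
The other events in the timeline have no effect on the limitation period under the stated rules.
The 5 October 2008 filing precedes the 23 October 2008 deadline; the claim is timely.

TIMELY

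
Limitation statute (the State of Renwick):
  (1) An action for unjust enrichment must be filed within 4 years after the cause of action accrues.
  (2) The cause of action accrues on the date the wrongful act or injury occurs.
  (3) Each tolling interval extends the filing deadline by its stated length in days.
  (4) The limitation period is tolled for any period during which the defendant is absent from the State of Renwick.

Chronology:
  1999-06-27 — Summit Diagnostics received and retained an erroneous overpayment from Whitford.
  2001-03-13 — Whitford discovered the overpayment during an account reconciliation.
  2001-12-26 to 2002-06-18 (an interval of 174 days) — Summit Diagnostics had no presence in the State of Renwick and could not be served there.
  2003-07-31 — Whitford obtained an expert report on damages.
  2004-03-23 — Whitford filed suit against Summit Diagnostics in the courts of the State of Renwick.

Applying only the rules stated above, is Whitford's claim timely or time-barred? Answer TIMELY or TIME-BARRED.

The claim accrued on 1999-06-27, when the wrongful act occurred; under the stated occurrence rule the 2001-03-13 discovery does not delay accrual.
The untolled deadline — 4 years after 1999-06-27 — is 2003-06-27.
The period was tolled for 174 days by the defendant's absence from the jurisdiction (2001-12-26 to 2002-06-18), pushing the deadline to 2003-12-18.
None of the other events listed affects the running of the period under the stated rules.
Filing on 2004-03-23 missed the 2003-12-18 deadline — the action is time-barred.

TIME-BARRED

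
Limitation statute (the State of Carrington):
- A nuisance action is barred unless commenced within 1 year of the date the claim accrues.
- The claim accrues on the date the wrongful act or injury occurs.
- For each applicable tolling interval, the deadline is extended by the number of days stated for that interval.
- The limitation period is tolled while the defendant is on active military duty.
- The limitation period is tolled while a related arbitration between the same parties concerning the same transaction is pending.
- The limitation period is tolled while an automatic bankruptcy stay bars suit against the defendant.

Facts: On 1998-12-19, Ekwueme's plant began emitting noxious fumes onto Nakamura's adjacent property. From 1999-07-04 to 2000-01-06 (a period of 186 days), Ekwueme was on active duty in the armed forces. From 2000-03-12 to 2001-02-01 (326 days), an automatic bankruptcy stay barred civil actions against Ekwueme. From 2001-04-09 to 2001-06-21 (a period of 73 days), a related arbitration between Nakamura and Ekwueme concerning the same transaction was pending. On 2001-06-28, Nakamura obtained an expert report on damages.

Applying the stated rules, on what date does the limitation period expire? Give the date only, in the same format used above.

The limitation period began to run on 1998-12-19.
Adding the 1 year base period to 1998-12-19 gives a deadline of 1999-12-19, before any tolling.
Because the defendant's active military service ran from 1999-07-04 to 2000-01-06, the deadline is extended by 186 days to 2000-06-22.
Because the automatic bankruptcy stay ran from 2000-03-12 to 2001-02-01, the deadline is extended by 326 days to 2001-05-14.
The period was tolled for 73 days by the pending related arbitration (2001-04-09 to 2001-06-21), pushing the deadline to 2001-07-26.
None of the other events listed affects the running of the period under the stated rules.

2001-07-26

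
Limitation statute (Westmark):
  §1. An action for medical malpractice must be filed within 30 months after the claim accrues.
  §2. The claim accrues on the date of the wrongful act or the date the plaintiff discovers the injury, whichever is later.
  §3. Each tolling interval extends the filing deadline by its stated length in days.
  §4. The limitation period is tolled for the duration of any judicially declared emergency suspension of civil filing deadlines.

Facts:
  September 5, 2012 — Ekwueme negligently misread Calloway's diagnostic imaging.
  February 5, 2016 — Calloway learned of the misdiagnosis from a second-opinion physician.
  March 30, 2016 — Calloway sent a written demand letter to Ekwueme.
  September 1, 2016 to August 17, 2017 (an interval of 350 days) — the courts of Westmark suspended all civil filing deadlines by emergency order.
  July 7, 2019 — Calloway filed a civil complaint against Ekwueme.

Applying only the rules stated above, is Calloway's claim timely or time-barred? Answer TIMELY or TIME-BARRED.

TIMELY

Because discovery on February 5, 2016 post-dates the September 5, 2012 act, accrual under the later-of rule falls on February 5, 2016.
Adding the 30 months base period to February 5, 2016 gives a deadline of August 5, 2018, before any tolling.
Because the emergency suspension of filing deadlines ran from September 1, 2016 to August 17, 2017, the deadline is extended by 350 days to July 21, 2019.
None of the other events listed affects the running of the period under the stated rules.
The July 7, 2019 filing precedes the July 21, 2019 deadline; the claim is timely.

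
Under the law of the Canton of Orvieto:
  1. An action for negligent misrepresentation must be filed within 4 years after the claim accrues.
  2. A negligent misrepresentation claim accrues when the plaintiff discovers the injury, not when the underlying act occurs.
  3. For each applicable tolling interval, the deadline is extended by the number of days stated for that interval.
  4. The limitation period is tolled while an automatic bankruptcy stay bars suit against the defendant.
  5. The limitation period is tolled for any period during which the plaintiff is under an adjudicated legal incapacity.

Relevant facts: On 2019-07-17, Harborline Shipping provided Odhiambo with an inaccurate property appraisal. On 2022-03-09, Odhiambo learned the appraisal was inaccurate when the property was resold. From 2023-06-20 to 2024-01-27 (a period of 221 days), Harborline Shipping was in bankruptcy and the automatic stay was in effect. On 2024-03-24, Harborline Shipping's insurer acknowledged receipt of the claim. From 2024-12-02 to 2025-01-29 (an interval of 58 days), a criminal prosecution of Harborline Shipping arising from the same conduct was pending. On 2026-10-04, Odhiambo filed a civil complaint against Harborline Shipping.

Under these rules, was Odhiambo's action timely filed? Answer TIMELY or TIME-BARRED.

TIMELY

Accrual is tied to discovery, so the period began on 2022-03-09 rather than on 2019-07-17 when the act occurred.
The untolled deadline — 4 years after 2022-03-09 — is 2026-03-09.
Because the automatic bankruptcy stay ran from 2023-06-20 to 2024-01-27, the deadline is extended by 221 days to 2026-10-16.
The pending criminal prosecution from 2024-12-02 to 2025-01-29 does not toll the period, because no stated rule makes a criminal prosecution a tolling event.
Nothing else in the chronology tolls or restarts the period.
The 2026-10-04 filing precedes the 2026-10-16 deadline; the claim is timely.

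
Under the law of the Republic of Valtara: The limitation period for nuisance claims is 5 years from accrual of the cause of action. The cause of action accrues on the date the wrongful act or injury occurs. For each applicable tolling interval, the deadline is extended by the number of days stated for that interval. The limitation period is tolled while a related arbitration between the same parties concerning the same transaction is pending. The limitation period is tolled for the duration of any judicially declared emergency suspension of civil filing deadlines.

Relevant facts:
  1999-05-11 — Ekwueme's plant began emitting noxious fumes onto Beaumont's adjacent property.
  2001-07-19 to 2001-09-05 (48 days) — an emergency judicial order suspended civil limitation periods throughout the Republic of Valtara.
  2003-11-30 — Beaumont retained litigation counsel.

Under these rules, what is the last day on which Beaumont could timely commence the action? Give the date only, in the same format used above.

The claim accrued on 1999-05-11, when the wrongful act occurred.
Adding the 5 years base period to 1999-05-11 gives a deadline of 2004-05-11, before any tolling.
The period was tolled for 48 days by the emergency suspension of filing deadlines (2001-07-19 to 2001-09-05), pushing the deadline to 2004-06-28.
None of the other events listed affects the running of the period under the stated rules.

2004-06-28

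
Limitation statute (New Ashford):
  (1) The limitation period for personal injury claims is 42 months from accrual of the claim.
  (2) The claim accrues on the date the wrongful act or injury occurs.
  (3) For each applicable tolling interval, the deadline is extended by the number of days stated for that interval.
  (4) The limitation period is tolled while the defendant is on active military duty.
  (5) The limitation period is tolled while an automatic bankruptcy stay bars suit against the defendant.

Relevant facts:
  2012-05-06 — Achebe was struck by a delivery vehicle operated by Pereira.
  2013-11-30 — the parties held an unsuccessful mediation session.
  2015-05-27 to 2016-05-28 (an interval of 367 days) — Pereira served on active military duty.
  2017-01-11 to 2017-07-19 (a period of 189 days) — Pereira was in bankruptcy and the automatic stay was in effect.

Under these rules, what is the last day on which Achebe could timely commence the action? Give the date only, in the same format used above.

The claim accrued on 2012-05-06, the date of the act.
Adding the 42 months base period to 2012-05-06 gives a deadline of 2015-11-06, before any tolling.
The period was tolled for 367 days by the defendant's active military service (2015-05-27 to 2016-05-28), pushing the deadline to 2016-11-07.
The automatic bankruptcy stay starting 2017-01-11 came too late — the period had run on 2016-11-07 — and so does not extend the deadline.
None of the other events listed affects the running of the period under the stated rules.

2016-11-07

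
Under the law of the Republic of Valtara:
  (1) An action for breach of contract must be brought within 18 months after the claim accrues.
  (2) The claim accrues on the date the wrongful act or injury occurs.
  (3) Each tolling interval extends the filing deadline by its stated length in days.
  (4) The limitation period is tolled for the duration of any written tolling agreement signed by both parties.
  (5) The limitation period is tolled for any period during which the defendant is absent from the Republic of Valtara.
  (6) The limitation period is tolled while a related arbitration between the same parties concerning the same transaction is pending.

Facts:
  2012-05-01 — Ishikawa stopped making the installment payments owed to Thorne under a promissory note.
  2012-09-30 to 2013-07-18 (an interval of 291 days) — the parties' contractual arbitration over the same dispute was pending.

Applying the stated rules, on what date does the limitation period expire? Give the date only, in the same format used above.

2014-08-19

The claim accrued on 2012-05-01, the date of the act.
The untolled deadline — 18 months after 2012-05-01 — is 2013-11-01.
Because the pending related arbitration ran from 2012-09-30 to 2013-07-18, the deadline is extended by 291 days to 2014-08-19.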